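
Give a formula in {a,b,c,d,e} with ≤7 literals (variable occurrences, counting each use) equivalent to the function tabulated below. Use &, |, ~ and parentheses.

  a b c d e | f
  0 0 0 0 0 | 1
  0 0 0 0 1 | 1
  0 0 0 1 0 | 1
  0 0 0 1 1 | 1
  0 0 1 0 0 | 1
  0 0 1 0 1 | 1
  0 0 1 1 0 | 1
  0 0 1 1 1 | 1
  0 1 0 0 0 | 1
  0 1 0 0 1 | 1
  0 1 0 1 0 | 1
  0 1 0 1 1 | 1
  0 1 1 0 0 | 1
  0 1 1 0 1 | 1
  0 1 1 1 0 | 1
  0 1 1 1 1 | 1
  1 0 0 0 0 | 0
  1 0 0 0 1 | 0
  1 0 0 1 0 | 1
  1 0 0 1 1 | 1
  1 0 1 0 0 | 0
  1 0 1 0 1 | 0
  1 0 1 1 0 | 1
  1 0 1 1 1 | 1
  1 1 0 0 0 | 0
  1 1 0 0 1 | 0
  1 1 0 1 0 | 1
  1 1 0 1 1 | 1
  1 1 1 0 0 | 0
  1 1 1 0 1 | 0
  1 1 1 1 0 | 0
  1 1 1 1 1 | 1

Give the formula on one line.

((((~b | ~d) | ((d & ~c) | e)) & d) | ~a)

  ~b = 11111111000000001111111100000000
  ~d = 11001100110011001100110011001100
  (~b | ~d) = 11111111110011001111111111001100
  ~c = 11110000111100001111000011110000
  (d & ~c) = 00110000001100000011000000110000
  ((d & ~c) | e) = 01110101011101010111010101110101
  ((~b | ~d) | ((d & ~c) | e)) = 11111111111111011111111111111101
  (((~b | ~d) | ((d & ~c) | e)) & d) = 00110011001100010011001100110001
  ~a = 11111111111111110000000000000000
  ((((~b | ~d) | ((d & ~c) | e)) & d) | ~a) = 11111111111111110011001100110001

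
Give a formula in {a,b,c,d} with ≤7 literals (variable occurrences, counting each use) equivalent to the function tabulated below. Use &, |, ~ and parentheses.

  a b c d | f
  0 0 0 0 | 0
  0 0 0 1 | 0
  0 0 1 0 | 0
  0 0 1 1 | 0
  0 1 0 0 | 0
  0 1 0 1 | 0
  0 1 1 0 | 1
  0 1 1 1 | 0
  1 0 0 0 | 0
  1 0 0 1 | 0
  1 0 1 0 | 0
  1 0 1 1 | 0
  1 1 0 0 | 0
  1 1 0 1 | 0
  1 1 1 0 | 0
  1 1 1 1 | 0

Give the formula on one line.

  ~d = 1010101010101010
  (b & ~d) = 0000101000001010
  (c & (b & ~d)) = 0000001000000010
  ~a = 1111111100000000
  ((c & (b & ~d)) & ~a) = 0000001000000000

((c & (b & ~d)) & ~a)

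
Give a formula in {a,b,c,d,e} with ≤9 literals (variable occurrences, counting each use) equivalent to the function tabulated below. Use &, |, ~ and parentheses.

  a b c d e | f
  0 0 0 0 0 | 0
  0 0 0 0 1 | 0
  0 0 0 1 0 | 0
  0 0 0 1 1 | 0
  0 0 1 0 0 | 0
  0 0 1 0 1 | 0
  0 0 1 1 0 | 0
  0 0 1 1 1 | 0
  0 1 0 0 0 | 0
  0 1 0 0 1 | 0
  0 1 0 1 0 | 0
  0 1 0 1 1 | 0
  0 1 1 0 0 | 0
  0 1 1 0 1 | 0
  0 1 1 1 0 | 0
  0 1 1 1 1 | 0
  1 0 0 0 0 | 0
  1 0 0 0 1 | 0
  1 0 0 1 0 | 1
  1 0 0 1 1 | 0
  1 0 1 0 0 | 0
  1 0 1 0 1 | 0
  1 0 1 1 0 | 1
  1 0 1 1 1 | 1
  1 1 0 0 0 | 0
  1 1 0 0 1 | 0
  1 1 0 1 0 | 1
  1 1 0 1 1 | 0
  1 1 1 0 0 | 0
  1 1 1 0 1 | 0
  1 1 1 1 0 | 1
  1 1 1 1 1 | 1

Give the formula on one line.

(d & ((((~e & d) & ~c) | c) & a))

  ~e = 10101010101010101010101010101010
  (~e & d) = 00100010001000100010001000100010
  ~c = 11110000111100001111000011110000
  ((~e & d) & ~c) = 00100000001000000010000000100000
  (((~e & d) & ~c) | c) = 00101111001011110010111100101111
  ((((~e & d) & ~c) | c) & a) = 00000000000000000010111100101111
  (d & ((((~e & d) & ~c) | c) & a)) = 00000000000000000010001100100011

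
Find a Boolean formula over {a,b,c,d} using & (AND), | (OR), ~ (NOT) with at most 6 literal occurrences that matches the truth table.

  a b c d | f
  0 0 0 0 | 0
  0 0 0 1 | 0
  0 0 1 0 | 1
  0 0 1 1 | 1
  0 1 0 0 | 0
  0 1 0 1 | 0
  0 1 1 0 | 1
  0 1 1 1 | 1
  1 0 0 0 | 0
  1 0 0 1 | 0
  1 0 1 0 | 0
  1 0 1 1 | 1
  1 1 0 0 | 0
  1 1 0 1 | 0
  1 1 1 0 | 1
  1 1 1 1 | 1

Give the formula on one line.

  ~a = 1111111100000000
  (b | d) = 0101111101011111
  (~a | (b | d)) = 1111111101011111
  ((~a | (b | d)) & c) = 0011001100010011

((~a | (b | d)) & c)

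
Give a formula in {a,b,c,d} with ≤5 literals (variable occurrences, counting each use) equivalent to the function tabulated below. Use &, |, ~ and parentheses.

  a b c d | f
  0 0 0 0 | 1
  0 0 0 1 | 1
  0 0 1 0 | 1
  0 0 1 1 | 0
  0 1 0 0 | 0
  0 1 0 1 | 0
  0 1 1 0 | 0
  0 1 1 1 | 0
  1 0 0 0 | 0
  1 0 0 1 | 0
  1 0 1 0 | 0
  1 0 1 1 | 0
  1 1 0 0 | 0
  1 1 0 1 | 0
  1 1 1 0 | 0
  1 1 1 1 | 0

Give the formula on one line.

(((~d | ~c) & ~a) & ~b)

  ~d = 1010101010101010
  ~c = 1100110011001100
  (~d | ~c) = 1110111011101110
  ~a = 1111111100000000
  ((~d | ~c) & ~a) = 1110111000000000
  ~b = 1111000011110000
  (((~d | ~c) & ~a) & ~b) = 1110000000000000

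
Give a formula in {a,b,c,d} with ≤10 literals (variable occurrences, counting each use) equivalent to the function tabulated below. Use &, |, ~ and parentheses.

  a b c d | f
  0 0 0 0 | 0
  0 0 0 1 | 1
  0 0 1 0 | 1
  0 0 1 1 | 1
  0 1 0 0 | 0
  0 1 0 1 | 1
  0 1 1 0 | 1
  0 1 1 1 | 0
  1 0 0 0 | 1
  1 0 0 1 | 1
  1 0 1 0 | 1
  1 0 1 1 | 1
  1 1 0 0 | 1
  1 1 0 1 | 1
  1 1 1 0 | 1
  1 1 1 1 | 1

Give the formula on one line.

  ~b = 1111000011110000
  ~d = 1010101010101010
  (~b | ~d) = 1111101011111010
  (a | (~b | ~d)) = 1111101011111111
  (c | a) = 0011001111111111
  ((a | (~b | ~d)) & (c | a)) = 0011001011111111
  ~c = 1100110011001100
  (~c | a) = 1100110011111111
  (d & (~c | a)) = 0100010001010101
  (a | (d & (~c | a))) = 0100010011111111
  (((a | (~b | ~d)) & (c | a)) | (a | (d & (~c | a)))) = 0111011011111111

(((a | (~b | ~d)) & (c | a)) | (a | (d & (~c | a))))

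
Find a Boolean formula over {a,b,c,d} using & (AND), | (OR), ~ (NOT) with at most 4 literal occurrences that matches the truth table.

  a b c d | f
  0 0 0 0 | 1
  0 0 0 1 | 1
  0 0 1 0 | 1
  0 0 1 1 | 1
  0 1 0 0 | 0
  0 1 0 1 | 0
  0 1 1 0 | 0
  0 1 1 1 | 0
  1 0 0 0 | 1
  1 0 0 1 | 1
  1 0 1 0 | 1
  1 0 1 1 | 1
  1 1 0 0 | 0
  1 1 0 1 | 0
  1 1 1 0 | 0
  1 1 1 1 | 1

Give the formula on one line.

(((a & d) & c) | ~b)

  (a & d) = 0000000001010101
  ((a & d) & c) = 0000000000010001
  ~b = 1111000011110000
  (((a & d) & c) | ~b) = 1111000011110001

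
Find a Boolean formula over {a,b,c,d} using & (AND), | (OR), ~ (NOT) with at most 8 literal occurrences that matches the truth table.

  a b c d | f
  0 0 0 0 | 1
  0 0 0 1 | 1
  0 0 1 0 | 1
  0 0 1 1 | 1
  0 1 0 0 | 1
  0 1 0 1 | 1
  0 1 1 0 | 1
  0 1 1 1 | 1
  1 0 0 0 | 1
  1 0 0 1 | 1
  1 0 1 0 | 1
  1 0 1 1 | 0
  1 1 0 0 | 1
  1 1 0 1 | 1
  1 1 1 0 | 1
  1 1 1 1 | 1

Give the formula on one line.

  ~c = 1100110011001100
  (~c | b) = 1100111111001111
  ((~c | b) & a) = 0000000011001111
  ~b = 1111000011110000
  ~d = 1010101010101010
  (~b & ~d) = 1010000010100000
  (((~c | b) & a) | (~b & ~d)) = 1010000011101111
  ~a = 1111111100000000
  ((((~c | b) & a) | (~b & ~d)) | ~a) = 1111111111101111

((((~c | b) & a) | (~b & ~d)) | ~a)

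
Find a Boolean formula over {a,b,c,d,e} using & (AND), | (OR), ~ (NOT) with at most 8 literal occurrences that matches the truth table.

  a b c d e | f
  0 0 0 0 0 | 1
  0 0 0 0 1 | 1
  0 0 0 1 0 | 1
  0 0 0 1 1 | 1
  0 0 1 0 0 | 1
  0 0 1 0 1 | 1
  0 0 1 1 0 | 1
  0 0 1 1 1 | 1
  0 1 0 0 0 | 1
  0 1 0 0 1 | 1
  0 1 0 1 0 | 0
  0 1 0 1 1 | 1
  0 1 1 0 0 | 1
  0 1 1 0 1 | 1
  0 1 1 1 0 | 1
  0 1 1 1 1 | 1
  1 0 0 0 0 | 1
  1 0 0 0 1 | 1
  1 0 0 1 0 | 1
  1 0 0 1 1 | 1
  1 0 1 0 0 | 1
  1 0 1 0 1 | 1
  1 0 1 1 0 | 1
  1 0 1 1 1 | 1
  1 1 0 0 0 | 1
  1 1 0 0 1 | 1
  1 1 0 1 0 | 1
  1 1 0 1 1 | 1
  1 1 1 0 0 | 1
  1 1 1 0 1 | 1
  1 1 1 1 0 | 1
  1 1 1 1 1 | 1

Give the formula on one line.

((c | (a | (~d | ~b))) | (e & (d | ~a)))

  ~d = 11001100110011001100110011001100
  ~b = 11111111000000001111111100000000
  (~d | ~b) = 11111111110011001111111111001100
  (a | (~d | ~b)) = 11111111110011001111111111111111
  (c | (a | (~d | ~b))) = 11111111110011111111111111111111
  ~a = 11111111111111110000000000000000
  (d | ~a) = 11111111111111110011001100110011
  (e & (d | ~a)) = 01010101010101010001000100010001
  ((c | (a | (~d | ~b))) | (e & (d | ~a))) = 11111111110111111111111111111111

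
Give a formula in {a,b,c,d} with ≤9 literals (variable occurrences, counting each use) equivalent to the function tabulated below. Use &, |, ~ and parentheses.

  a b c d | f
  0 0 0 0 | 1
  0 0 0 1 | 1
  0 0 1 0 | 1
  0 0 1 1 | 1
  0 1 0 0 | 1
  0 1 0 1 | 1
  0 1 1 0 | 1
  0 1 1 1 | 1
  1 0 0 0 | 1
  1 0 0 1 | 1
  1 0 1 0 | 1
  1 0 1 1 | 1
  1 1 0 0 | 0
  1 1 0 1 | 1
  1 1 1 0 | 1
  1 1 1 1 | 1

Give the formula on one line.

  ~b = 1111000011110000
  (~b | d) = 1111010111110101
  (d & ~b) = 0101000001010000
  ((d & ~b) | c) = 0111001101110011
  ~a = 1111111100000000
  (~a | d) = 1111111101010101
  (((d & ~b) | c) | (~a | d)) = 1111111101110111
  ((~b | d) | (((d & ~b) | c) | (~a | d))) = 1111111111110111

((~b | d) | (((d & ~b) | c) | (~a | d)))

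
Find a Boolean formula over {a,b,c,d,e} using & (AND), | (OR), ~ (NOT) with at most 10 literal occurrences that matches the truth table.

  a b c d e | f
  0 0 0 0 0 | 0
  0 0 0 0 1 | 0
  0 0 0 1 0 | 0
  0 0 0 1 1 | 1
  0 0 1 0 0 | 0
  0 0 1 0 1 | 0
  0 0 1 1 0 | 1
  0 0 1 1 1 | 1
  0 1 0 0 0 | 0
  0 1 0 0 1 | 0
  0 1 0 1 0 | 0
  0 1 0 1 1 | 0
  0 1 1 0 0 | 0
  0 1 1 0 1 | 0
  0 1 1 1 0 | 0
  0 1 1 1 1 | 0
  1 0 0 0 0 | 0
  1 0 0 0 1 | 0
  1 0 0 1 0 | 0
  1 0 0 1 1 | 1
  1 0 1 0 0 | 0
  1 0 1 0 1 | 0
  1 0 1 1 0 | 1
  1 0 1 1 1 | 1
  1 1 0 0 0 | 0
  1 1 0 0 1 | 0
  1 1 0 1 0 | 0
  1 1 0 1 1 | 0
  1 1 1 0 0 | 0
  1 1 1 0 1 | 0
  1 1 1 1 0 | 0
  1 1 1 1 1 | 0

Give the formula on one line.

(~b & ((d | ((((b | d) | ~e) & c) & b)) & (c | e)))

  ~b = 11111111000000001111111100000000
  (b | d) = 00110011111111110011001111111111
  ~e = 10101010101010101010101010101010
  ((b | d) | ~e) = 10111011111111111011101111111111
  (((b | d) | ~e) & c) = 00001011000011110000101100001111
  ((((b | d) | ~e) & c) & b) = 00000000000011110000000000001111
  (d | ((((b | d) | ~e) & c) & b)) = 00110011001111110011001100111111
  (c | e) = 01011111010111110101111101011111
  ((d | ((((b | d) | ~e) & c) & b)) & (c | e)) = 00010011000111110001001100011111
  (~b & ((d | ((((b | d) | ~e) & c) & b)) & (c | e))) = 00010011000000000001001100000000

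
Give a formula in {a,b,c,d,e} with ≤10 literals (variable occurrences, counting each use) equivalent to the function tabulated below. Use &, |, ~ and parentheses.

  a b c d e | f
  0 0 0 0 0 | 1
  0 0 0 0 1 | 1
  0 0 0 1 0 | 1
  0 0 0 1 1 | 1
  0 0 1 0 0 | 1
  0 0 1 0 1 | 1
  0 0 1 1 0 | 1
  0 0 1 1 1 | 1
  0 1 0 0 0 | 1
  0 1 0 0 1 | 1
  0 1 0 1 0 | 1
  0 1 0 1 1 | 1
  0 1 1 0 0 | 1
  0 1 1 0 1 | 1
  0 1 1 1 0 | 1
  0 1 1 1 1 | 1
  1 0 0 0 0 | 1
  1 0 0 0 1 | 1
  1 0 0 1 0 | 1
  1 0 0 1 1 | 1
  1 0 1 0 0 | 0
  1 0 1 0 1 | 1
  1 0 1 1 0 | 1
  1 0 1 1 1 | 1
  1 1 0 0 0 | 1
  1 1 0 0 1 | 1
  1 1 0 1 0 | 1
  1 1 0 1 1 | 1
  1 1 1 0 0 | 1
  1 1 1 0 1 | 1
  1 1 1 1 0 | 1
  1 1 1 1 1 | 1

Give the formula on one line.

  ~a = 11111111111111110000000000000000
  ~e = 10101010101010101010101010101010
  (~e | a) = 10101010101010101111111111111111
  (~a & (~e | a)) = 10101010101010100000000000000000
  ((~a & (~e | a)) | e) = 11111111111111110101010101010101
  (b | d) = 00110011111111110011001111111111
  ~c = 11110000111100001111000011110000
  ((b | d) | ~c) = 11110011111111111111001111111111
  (((~a & (~e | a)) | e) | ((b | d) | ~c)) = 11111111111111111111011111111111

(((~a & (~e | a)) | e) | ((b | d) | ~c))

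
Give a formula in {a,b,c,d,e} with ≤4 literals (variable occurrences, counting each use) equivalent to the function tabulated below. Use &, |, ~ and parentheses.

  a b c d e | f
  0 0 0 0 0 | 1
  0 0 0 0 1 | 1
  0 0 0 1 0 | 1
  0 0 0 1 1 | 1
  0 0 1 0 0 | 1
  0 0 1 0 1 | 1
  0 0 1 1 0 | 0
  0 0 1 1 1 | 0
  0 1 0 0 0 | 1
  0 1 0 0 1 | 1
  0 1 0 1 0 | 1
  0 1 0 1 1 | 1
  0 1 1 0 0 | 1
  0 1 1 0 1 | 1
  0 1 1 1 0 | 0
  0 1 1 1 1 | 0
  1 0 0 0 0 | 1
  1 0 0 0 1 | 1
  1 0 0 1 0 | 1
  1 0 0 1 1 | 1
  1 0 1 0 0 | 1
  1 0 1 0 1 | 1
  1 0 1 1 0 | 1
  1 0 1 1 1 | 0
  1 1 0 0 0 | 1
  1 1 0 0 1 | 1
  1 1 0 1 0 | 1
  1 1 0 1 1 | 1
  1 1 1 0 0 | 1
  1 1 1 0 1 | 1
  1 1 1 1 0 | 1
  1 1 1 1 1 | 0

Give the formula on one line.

  ~e = 10101010101010101010101010101010
  (~e & a) = 00000000000000001010101010101010
  ~c = 11110000111100001111000011110000
  ~d = 11001100110011001100110011001100
  (~c | ~d) = 11111100111111001111110011111100
  ((~e & a) | (~c | ~d)) = 11111100111111001111111011111110

((~e & a) | (~c | ~d))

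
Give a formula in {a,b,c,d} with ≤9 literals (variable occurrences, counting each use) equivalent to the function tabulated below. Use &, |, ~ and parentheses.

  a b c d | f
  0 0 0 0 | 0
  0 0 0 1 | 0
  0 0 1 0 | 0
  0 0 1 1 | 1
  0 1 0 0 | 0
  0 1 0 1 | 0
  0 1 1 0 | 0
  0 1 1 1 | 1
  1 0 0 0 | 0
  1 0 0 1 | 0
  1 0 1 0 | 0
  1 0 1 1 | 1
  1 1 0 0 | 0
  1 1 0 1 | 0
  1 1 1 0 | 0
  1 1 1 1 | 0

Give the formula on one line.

  ~a = 1111111100000000
  ~d = 1010101010101010
  (~a | ~d) = 1111111110101010
  ~b = 1111000011110000
  (~a | ~b) = 1111111111110000
  (c | d) = 0111011101110111
  ((~a | ~b) & (c | d)) = 0111011101110000
  ((~a | ~d) | ((~a | ~b) & (c | d))) = 1111111111111010
  (d & c) = 0001000100010001
  (((~a | ~d) | ((~a | ~b) & (c | d))) & (d & c)) = 0001000100010000

(((~a | ~d) | ((~a | ~b) & (c | d))) & (d & c))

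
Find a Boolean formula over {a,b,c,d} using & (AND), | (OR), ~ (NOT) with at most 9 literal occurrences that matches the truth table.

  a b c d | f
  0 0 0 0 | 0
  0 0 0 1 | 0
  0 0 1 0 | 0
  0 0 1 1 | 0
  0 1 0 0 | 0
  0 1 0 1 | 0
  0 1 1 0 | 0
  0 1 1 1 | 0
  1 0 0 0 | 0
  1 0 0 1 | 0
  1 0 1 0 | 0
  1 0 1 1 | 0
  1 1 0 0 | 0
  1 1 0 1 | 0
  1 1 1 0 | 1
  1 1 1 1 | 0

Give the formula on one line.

  ~b = 1111000011110000
  (c | ~b) = 1111001111110011
  ~d = 1010101010101010
  (~d & a) = 0000000010101010
  ((c | ~b) & (~d & a)) = 0000000010100010
  ~a = 1111111100000000
  (~a | d) = 1111111101010101
  (c & a) = 0000000000110011
  ((~a | d) | (c & a)) = 1111111101110111
  (((~a | d) | (c & a)) & b) = 0000111100000111
  (((c | ~b) & (~d & a)) & (((~a | d) | (c & a)) & b)) = 0000000000000010

(((c | ~b) & (~d & a)) & (((~a | d) | (c & a)) & b))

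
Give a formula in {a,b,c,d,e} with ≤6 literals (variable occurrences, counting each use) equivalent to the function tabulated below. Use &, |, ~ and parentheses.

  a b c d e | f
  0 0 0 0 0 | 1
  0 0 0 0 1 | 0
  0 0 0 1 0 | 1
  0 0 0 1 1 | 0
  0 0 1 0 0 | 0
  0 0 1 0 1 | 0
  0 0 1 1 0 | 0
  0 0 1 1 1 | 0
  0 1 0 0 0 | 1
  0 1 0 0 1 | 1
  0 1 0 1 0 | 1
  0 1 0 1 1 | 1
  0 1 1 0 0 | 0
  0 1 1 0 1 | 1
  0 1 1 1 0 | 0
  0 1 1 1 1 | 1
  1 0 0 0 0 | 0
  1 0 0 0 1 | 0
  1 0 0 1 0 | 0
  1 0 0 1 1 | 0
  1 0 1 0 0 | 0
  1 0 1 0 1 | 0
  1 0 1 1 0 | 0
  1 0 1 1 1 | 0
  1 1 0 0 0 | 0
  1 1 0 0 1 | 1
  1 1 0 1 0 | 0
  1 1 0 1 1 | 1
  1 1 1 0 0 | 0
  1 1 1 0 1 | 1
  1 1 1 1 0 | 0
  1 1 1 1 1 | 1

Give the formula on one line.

((~e & (~c & ~a)) | (e & b))

  ~e = 10101010101010101010101010101010
  ~c = 11110000111100001111000011110000
  ~a = 11111111111111110000000000000000
  (~c & ~a) = 11110000111100000000000000000000
  (~e & (~c & ~a)) = 10100000101000000000000000000000
  (e & b) = 00000000010101010000000001010101
  ((~e & (~c & ~a)) | (e & b)) = 10100000111101010000000001010101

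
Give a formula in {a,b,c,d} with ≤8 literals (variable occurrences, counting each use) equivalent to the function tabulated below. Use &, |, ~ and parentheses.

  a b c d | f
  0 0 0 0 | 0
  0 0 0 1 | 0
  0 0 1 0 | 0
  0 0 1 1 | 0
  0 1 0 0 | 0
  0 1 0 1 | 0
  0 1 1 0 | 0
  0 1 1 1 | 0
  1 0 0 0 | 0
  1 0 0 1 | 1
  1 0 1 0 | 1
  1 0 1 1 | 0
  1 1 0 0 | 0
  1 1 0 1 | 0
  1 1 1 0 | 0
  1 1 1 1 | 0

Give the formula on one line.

(a & (((~c & d) | (~d & c)) & ~b))

  ~c = 1100110011001100
  (~c & d) = 0100010001000100
  ~d = 1010101010101010
  (~d & c) = 0010001000100010
  ((~c & d) | (~d & c)) = 0110011001100110
  ~b = 1111000011110000
  (((~c & d) | (~d & c)) & ~b) = 0110000001100000
  (a & (((~c & d) | (~d & c)) & ~b)) = 0000000001100000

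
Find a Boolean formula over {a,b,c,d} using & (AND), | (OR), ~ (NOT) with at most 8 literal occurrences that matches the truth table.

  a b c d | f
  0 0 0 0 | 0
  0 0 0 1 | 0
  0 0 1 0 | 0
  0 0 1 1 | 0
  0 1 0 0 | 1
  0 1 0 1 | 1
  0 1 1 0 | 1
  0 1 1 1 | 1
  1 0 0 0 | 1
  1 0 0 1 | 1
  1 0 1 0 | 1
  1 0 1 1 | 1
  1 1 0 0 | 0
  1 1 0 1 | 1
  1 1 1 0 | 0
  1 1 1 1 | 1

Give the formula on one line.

  (b | a) = 0000111111111111
  ~a = 1111111100000000
  ~b = 1111000011110000
  (~a | ~b) = 1111111111110000
  ((b | a) & (~a | ~b)) = 0000111111110000
  ~d = 1010101010101010
  (~d | a) = 1010101011111111
  ((~d | a) & d) = 0000000001010101
  (((b | a) & (~a | ~b)) | ((~d | a) & d)) = 0000111111110101

(((b | a) & (~a | ~b)) | ((~d | a) & d))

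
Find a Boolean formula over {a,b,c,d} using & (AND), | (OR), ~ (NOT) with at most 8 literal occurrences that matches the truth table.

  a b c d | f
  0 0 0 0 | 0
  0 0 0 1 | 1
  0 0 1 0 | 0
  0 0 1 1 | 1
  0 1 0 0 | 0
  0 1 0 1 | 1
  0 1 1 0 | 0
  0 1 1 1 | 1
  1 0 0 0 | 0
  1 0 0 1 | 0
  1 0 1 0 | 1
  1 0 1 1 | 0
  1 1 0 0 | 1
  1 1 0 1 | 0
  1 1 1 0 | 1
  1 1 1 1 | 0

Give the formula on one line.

  (b | c) = 0011111100111111
  ((b | c) & a) = 0000000000111111
  ~d = 1010101010101010
  (((b | c) & a) & ~d) = 0000000000101010
  ~a = 1111111100000000
  (d & ~a) = 0101010100000000
  ((((b | c) & a) & ~d) | (d & ~a)) = 0101010100101010

((((b | c) & a) & ~d) | (d & ~a))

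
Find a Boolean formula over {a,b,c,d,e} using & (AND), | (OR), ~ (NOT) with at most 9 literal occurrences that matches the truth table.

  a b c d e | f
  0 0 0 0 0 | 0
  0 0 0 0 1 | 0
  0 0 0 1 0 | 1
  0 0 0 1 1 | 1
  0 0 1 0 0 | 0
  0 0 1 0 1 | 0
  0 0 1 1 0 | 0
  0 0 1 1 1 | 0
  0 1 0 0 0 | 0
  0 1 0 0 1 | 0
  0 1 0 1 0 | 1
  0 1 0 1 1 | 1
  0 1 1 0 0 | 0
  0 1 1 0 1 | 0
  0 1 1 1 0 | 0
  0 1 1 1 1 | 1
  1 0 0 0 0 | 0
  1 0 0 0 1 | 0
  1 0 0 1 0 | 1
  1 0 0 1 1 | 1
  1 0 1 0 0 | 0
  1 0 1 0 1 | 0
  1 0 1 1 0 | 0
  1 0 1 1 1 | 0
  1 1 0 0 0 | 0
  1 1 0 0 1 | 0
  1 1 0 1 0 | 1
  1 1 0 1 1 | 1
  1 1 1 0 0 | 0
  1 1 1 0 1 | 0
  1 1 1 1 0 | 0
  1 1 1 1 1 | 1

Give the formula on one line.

((d & ~c) | (d & ((~c | b) & (c & e))))

  ~c = 11110000111100001111000011110000
  (d & ~c) = 00110000001100000011000000110000
  (~c | b) = 11110000111111111111000011111111
  (c & e) = 00000101000001010000010100000101
  ((~c | b) & (c & e)) = 00000000000001010000000000000101
  (d & ((~c | b) & (c & e))) = 00000000000000010000000000000001
  ((d & ~c) | (d & ((~c | b) & (c & e)))) = 00110000001100010011000000110001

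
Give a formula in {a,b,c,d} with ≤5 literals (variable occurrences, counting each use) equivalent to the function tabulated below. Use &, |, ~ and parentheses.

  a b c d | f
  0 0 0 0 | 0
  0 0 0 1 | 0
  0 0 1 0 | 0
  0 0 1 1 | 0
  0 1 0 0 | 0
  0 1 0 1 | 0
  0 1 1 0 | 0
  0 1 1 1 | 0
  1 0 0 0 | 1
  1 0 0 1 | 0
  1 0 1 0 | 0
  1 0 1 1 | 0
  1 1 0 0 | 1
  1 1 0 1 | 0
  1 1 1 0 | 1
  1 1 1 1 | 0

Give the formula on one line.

  ~d = 1010101010101010
  (~d & a) = 0000000010101010
  ~c = 1100110011001100
  (~c | b) = 1100111111001111
  ((~d & a) & (~c | b)) = 0000000010001010

((~d & a) & (~c | b))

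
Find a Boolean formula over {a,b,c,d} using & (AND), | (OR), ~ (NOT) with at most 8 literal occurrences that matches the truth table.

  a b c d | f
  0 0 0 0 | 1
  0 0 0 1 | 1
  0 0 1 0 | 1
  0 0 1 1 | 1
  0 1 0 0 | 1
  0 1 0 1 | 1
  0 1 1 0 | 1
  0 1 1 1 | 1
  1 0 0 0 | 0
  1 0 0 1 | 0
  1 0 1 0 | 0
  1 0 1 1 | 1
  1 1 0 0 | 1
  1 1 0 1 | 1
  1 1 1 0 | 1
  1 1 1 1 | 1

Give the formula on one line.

  ~b = 1111000011110000
  (d & ~b) = 0101000001010000
  ((d & ~b) & c) = 0001000000010000
  ~a = 1111111100000000
  (b | ~a) = 1111111100001111
  (((d & ~b) & c) | (b | ~a)) = 1111111100011111

(((d & ~b) & c) | (b | ~a))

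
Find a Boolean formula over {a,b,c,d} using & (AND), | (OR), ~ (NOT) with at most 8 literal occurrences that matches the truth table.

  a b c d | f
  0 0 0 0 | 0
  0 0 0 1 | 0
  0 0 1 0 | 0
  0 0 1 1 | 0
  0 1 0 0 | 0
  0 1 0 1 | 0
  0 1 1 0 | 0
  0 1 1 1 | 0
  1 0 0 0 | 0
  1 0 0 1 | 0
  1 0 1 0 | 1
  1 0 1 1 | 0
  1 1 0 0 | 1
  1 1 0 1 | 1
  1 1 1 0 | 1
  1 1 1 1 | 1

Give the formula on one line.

((a & ((c | d) | b)) & ((~d & a) | (b | ~a)))

  (c | d) = 0111011101110111
  ((c | d) | b) = 0111111101111111
  (a & ((c | d) | b)) = 0000000001111111
  ~d = 1010101010101010
  (~d & a) = 0000000010101010
  ~a = 1111111100000000
  (b | ~a) = 1111111100001111
  ((~d & a) | (b | ~a)) = 1111111110101111
  ((a & ((c | d) | b)) & ((~d & a) | (b | ~a))) = 0000000000101111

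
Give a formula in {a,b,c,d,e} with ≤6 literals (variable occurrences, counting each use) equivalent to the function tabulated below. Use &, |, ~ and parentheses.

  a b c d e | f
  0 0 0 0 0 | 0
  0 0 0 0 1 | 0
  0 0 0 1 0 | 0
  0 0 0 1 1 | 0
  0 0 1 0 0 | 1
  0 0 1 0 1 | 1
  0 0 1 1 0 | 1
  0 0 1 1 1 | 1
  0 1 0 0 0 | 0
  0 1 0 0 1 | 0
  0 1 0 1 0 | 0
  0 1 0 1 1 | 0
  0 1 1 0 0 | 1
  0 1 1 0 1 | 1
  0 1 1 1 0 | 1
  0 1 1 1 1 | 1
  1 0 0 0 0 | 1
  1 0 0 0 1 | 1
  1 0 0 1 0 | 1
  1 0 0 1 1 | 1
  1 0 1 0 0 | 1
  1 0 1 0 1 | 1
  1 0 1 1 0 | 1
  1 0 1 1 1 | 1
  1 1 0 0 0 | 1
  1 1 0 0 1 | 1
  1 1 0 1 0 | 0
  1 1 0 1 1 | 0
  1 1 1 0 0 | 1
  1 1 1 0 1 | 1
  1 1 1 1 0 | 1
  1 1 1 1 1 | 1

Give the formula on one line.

((a | c) & (~b | (~d | c)))

  (a | c) = 00001111000011111111111111111111
  ~b = 11111111000000001111111100000000
  ~d = 11001100110011001100110011001100
  (~d | c) = 11001111110011111100111111001111
  (~b | (~d | c)) = 11111111110011111111111111001111
  ((a | c) & (~b | (~d | c))) = 00001111000011111111111111001111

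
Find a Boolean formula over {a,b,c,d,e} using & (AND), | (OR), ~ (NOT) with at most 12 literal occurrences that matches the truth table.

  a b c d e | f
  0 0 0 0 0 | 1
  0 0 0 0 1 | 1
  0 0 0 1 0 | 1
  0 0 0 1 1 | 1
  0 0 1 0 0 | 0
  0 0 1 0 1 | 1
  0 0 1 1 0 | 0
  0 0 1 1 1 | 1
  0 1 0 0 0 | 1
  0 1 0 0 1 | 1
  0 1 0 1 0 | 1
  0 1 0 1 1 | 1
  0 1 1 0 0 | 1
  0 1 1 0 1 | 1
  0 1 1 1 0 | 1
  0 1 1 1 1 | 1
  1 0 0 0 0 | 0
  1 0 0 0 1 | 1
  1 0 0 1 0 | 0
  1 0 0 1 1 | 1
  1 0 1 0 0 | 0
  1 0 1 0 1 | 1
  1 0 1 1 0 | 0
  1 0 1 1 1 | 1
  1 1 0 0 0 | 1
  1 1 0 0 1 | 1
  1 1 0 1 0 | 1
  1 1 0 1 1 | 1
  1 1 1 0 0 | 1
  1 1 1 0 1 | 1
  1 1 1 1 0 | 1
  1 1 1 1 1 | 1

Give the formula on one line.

(((b & ~e) | e) | (~a & (((a & e) | ~c) | (b | e))))

  ~e = 10101010101010101010101010101010
  (b & ~e) = 00000000101010100000000010101010
  ((b & ~e) | e) = 01010101111111110101010111111111
  ~a = 11111111111111110000000000000000
  (a & e) = 00000000000000000101010101010101
  ~c = 11110000111100001111000011110000
  ((a & e) | ~c) = 11110000111100001111010111110101
  (b | e) = 01010101111111110101010111111111
  (((a & e) | ~c) | (b | e)) = 11110101111111111111010111111111
  (~a & (((a & e) | ~c) | (b | e))) = 11110101111111110000000000000000
  (((b & ~e) | e) | (~a & (((a & e) | ~c) | (b | e)))) = 11110101111111110101010111111111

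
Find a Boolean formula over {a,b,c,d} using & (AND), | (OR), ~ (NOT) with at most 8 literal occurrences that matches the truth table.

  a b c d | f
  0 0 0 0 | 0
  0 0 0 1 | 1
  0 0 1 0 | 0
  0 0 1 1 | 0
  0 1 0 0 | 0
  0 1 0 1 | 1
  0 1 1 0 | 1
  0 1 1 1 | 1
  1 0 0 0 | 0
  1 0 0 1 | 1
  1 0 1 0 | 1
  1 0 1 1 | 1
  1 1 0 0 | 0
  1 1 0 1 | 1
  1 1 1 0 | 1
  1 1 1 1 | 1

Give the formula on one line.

((a | (b | ((c | d) & ~c))) & (d | c))

  (c | d) = 0111011101110111
  ~c = 1100110011001100
  ((c | d) & ~c) = 0100010001000100
  (b | ((c | d) & ~c)) = 0100111101001111
  (a | (b | ((c | d) & ~c))) = 0100111111111111
  (d | c) = 0111011101110111
  ((a | (b | ((c | d) & ~c))) & (d | c)) = 0100011101110111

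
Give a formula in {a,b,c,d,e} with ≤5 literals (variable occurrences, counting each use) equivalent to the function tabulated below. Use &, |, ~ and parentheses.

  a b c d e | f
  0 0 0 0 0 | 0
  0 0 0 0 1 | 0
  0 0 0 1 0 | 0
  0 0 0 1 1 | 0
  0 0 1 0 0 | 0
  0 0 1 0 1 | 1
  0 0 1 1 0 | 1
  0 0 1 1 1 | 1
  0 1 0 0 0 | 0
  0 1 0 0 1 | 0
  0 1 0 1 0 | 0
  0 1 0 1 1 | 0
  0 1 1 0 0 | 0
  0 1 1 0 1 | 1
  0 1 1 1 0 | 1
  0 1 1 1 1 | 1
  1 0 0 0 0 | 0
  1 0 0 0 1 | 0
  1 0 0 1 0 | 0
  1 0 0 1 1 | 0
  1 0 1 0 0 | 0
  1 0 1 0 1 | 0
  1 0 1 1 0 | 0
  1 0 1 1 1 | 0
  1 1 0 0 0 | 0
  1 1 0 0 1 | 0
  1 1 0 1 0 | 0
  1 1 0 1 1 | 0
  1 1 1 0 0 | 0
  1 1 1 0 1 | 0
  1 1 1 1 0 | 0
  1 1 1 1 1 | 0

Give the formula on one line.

(c & (~a & (d | e)))

  ~a = 11111111111111110000000000000000
  (d | e) = 01110111011101110111011101110111
  (~a & (d | e)) = 01110111011101110000000000000000
  (c & (~a & (d | e))) = 00000111000001110000000000000000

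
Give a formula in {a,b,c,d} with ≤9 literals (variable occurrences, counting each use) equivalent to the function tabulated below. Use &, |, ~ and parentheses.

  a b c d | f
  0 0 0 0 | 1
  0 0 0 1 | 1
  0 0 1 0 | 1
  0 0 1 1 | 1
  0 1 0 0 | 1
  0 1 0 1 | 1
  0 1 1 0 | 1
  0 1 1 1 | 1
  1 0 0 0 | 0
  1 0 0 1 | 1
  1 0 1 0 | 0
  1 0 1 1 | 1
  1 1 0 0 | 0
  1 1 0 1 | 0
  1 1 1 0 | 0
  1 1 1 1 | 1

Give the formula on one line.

  ~b = 1111000011110000
  (~b | c) = 1111001111110011
  ~a = 1111111100000000
  (~b | ~a) = 1111111111110000
  (d | c) = 0111011101110111
  ((~b | ~a) & (d | c)) = 0111011101110000
  ((~b | c) | ((~b | ~a) & (d | c))) = 1111011111110011
  (((~b | c) | ((~b | ~a) & (d | c))) & d) = 0101010101010001
  ((((~b | c) | ((~b | ~a) & (d | c))) & d) | ~a) = 1111111101010001

((((~b | c) | ((~b | ~a) & (d | c))) & d) | ~a)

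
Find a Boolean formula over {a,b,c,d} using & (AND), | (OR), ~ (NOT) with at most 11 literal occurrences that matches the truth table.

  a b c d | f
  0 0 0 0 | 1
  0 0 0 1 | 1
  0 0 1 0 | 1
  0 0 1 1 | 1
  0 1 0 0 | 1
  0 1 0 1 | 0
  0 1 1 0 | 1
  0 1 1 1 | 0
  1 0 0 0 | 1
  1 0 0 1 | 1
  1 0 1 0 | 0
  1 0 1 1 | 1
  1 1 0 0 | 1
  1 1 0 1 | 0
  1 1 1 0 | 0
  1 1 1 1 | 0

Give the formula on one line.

((((~c | (~a | d)) & (~d | b)) | d) & (~b | ~d))

  ~c = 1100110011001100
  ~a = 1111111100000000
  (~a | d) = 1111111101010101
  (~c | (~a | d)) = 1111111111011101
  ~d = 1010101010101010
  (~d | b) = 1010111110101111
  ((~c | (~a | d)) & (~d | b)) = 1010111110001101
  (((~c | (~a | d)) & (~d | b)) | d) = 1111111111011101
  ~b = 1111000011110000
  (~b | ~d) = 1111101011111010
  ((((~c | (~a | d)) & (~d | b)) | d) & (~b | ~d)) = 1111101011011000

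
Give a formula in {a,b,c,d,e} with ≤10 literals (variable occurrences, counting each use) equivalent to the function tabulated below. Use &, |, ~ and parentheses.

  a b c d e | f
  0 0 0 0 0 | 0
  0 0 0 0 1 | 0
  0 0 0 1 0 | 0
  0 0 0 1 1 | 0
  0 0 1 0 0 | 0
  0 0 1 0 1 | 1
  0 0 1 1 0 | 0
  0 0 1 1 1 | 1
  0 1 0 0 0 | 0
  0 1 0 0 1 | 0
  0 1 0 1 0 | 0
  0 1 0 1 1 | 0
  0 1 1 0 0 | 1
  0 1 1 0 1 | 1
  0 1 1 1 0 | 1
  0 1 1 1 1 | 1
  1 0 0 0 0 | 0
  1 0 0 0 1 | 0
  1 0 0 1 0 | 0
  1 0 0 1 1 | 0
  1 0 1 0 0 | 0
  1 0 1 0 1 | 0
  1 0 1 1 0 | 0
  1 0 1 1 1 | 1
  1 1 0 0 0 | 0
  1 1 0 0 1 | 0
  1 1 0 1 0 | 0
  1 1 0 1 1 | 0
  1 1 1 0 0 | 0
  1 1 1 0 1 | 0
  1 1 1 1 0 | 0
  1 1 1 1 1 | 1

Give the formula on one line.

  (b | e) = 01010101111111110101010111111111
  ((b | e) & c) = 00000101000011110000010100001111
  ~a = 11111111111111110000000000000000
  (a & d) = 00000000000000000011001100110011
  ~c = 11110000111100001111000011110000
  ((a & d) | ~c) = 11110000111100001111001111110011
  (((a & d) | ~c) & d) = 00110000001100000011001100110011
  ((((a & d) | ~c) & d) & e) = 00010000000100000001000100010001
  (~a | ((((a & d) | ~c) & d) & e)) = 11111111111111110001000100010001
  (((b | e) & c) & (~a | ((((a & d) | ~c) & d) & e))) = 00000101000011110000000100000001

(((b | e) & c) & (~a | ((((a & d) | ~c) & d) & e)))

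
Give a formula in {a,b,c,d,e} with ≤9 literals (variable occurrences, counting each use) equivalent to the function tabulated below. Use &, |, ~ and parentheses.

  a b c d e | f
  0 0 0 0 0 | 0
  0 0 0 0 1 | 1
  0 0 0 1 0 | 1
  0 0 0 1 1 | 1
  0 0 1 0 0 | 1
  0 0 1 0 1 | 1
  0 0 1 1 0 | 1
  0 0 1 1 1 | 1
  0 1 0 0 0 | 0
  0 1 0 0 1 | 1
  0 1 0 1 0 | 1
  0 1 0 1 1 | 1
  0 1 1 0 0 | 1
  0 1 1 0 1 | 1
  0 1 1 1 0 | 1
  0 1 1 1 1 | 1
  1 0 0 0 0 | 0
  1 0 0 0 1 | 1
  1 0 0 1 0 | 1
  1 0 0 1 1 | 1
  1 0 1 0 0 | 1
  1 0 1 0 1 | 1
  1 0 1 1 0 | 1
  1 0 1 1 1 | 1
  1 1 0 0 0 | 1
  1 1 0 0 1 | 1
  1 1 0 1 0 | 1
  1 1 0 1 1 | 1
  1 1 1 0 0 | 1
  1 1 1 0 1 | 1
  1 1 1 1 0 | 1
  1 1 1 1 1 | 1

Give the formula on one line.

  ~e = 10101010101010101010101010101010
  (~e & c) = 00001010000010100000101000001010
  (b & a) = 00000000000000000000000011111111
  (d | (b & a)) = 00110011001100110011001111111111
  (e | (d | (b & a))) = 01110111011101110111011111111111
  ((~e & c) | (e | (d | (b & a)))) = 01111111011111110111111111111111

((~e & c) | (e | (d | (b & a))))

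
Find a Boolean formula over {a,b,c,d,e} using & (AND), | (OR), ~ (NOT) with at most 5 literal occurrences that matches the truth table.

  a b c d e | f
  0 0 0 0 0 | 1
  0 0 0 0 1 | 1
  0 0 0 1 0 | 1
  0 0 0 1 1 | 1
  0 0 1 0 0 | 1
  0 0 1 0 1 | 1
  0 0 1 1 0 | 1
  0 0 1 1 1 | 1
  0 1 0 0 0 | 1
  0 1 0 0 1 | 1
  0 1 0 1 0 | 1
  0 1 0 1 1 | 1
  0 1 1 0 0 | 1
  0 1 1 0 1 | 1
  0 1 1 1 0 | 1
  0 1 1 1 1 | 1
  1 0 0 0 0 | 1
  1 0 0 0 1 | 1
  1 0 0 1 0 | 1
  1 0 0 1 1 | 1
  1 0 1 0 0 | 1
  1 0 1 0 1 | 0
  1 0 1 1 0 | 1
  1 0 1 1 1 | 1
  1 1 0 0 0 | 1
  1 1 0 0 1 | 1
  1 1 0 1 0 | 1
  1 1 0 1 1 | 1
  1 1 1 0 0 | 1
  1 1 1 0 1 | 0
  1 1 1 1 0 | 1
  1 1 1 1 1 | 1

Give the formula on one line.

(((~c | d) | ~a) | ~e)

  ~c = 11110000111100001111000011110000
  (~c | d) = 11110011111100111111001111110011
  ~a = 11111111111111110000000000000000
  ((~c | d) | ~a) = 11111111111111111111001111110011
  ~e = 10101010101010101010101010101010
  (((~c | d) | ~a) | ~e) = 11111111111111111111101111111011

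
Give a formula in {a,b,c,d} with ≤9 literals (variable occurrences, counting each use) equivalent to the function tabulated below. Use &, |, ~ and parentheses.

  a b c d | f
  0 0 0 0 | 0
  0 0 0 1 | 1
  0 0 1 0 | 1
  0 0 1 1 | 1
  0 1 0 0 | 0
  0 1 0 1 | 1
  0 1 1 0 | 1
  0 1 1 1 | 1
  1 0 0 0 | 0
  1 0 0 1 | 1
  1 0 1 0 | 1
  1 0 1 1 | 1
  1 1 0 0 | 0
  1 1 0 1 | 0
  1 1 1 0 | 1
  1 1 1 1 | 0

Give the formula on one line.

(((~b | ((d | ~c) & (~d | ~a))) & d) | (c & ~d))

  ~b = 1111000011110000
  ~c = 1100110011001100
  (d | ~c) = 1101110111011101
  ~d = 1010101010101010
  ~a = 1111111100000000
  (~d | ~a) = 1111111110101010
  ((d | ~c) & (~d | ~a)) = 1101110110001000
  (~b | ((d | ~c) & (~d | ~a))) = 1111110111111000
  ((~b | ((d | ~c) & (~d | ~a))) & d) = 0101010101010000
  (c & ~d) = 0010001000100010
  (((~b | ((d | ~c) & (~d | ~a))) & d) | (c & ~d)) = 0111011101110010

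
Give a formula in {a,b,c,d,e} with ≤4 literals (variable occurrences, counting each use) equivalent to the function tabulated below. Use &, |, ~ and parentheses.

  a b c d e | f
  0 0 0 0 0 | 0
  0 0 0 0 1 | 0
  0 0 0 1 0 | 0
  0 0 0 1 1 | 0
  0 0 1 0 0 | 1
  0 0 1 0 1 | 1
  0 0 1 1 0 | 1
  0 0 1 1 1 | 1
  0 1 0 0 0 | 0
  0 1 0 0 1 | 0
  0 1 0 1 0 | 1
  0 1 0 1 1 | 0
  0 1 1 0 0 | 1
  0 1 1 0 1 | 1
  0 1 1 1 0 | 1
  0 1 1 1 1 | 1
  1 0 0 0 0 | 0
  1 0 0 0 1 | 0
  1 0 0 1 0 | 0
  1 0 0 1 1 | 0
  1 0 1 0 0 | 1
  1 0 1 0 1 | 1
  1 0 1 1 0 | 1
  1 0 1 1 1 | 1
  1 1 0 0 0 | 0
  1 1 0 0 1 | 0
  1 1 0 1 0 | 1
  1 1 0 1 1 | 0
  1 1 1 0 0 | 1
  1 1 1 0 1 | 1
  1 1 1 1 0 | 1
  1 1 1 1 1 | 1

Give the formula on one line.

(((d & ~e) & b) | c)

  ~e = 10101010101010101010101010101010
  (d & ~e) = 00100010001000100010001000100010
  ((d & ~e) & b) = 00000000001000100000000000100010
  (((d & ~e) & b) | c) = 00001111001011110000111100101111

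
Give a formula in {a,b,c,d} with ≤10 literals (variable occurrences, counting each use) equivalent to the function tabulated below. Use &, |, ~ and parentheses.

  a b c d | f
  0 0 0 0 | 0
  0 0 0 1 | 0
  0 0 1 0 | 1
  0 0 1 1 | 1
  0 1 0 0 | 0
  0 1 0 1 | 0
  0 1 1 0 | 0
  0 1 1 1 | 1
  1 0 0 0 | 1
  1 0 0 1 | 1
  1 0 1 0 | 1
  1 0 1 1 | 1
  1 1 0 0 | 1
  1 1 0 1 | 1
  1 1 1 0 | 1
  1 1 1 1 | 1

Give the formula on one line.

  (c | b) = 0011111100111111
  ~b = 1111000011110000
  (a & ~b) = 0000000011110000
  ((c | b) | (a & ~b)) = 0011111111111111
  (((c | b) | (a & ~b)) & ~b) = 0011000011110000
  ((((c | b) | (a & ~b)) & ~b) | d) = 0111010111110101
  (((((c | b) | (a & ~b)) & ~b) | d) & c) = 0011000100110001
  ((((((c | b) | (a & ~b)) & ~b) | d) & c) | a) = 0011000111111111

((((((c | b) | (a & ~b)) & ~b) | d) & c) | a)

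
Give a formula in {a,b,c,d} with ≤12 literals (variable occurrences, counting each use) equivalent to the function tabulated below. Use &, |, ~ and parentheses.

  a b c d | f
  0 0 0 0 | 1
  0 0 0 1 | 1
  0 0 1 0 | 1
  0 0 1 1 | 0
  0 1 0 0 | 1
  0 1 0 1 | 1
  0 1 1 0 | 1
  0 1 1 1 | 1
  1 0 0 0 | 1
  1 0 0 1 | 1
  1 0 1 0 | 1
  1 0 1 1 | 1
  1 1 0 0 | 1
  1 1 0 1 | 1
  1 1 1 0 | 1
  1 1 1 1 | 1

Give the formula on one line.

(((b | ~d) & (~d | c)) | (((c & d) & a) | (~d | ~c)))

  ~d = 1010101010101010
  (b | ~d) = 1010111110101111
  (~d | c) = 1011101110111011
  ((b | ~d) & (~d | c)) = 1010101110101011
  (c & d) = 0001000100010001
  ((c & d) & a) = 0000000000010001
  ~c = 1100110011001100
  (~d | ~c) = 1110111011101110
  (((c & d) & a) | (~d | ~c)) = 1110111011111111
  (((b | ~d) & (~d | c)) | (((c & d) & a) | (~d | ~c))) = 1110111111111111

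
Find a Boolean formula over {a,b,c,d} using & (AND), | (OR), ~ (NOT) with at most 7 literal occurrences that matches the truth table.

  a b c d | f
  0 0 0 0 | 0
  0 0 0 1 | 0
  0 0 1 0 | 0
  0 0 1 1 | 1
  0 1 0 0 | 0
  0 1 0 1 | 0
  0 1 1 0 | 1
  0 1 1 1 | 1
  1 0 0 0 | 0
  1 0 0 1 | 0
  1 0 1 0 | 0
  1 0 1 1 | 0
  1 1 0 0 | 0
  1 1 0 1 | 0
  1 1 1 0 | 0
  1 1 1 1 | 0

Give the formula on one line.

((c & (d & ~a)) | ((b & ~a) & c))

  ~a = 1111111100000000
  (d & ~a) = 0101010100000000
  (c & (d & ~a)) = 0001000100000000
  (b & ~a) = 0000111100000000
  ((b & ~a) & c) = 0000001100000000
  ((c & (d & ~a)) | ((b & ~a) & c)) = 0001001100000000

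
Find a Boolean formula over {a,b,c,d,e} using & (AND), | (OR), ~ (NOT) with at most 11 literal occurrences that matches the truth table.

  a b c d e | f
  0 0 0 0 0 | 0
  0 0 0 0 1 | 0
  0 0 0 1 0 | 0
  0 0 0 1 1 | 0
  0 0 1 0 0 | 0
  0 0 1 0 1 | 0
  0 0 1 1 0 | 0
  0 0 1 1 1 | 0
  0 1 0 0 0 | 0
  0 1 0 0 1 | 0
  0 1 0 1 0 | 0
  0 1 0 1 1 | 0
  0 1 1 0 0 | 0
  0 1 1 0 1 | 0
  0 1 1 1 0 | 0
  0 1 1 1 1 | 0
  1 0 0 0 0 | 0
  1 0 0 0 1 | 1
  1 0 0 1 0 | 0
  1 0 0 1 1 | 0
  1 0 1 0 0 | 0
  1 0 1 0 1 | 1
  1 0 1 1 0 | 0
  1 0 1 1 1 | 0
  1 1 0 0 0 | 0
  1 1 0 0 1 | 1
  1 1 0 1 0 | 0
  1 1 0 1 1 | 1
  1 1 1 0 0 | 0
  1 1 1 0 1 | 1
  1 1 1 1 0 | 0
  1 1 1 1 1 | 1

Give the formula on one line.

  ~a = 11111111111111110000000000000000
  (c | e) = 01011111010111110101111101011111
  (~a | (c | e)) = 11111111111111110101111101011111
  ((~a | (c | e)) & b) = 00000000111111110000000001011111
  (b | a) = 00000000111111111111111111111111
  ~d = 11001100110011001100110011001100
  ((b | a) & ~d) = 00000000110011001100110011001100
  (((~a | (c | e)) & b) | ((b | a) & ~d)) = 00000000111111111100110011011111
  (a & e) = 00000000000000000101010101010101
  ((((~a | (c | e)) & b) | ((b | a) & ~d)) & (a & e)) = 00000000000000000100010001010101

((((~a | (c | e)) & b) | ((b | a) & ~d)) & (a & e))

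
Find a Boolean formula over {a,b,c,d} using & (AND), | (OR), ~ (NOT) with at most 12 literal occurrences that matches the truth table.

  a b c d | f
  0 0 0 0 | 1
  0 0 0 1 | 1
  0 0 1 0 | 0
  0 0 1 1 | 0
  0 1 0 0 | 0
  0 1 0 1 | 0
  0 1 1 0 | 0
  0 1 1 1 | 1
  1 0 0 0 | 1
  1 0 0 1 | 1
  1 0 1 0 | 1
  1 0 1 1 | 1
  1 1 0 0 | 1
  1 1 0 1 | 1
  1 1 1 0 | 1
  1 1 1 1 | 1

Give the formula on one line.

  ~c = 1100110011001100
  ~b = 1111000011110000
  (~c & ~b) = 1100000011000000
  (a | (~c & ~b)) = 1100000011111111
  ~d = 1010101010101010
  (~d | c) = 1011101110111011
  ((~d | c) | ~b) = 1111101111111011
  ~a = 1111111100000000
  (~a & b) = 0000111100000000
  (d & (~a & b)) = 0000010100000000
  (((~d | c) | ~b) & (d & (~a & b))) = 0000000100000000
  ((a | (~c & ~b)) | (((~d | c) | ~b) & (d & (~a & b)))) = 1100000111111111

((a | (~c & ~b)) | (((~d | c) | ~b) & (d & (~a & b))))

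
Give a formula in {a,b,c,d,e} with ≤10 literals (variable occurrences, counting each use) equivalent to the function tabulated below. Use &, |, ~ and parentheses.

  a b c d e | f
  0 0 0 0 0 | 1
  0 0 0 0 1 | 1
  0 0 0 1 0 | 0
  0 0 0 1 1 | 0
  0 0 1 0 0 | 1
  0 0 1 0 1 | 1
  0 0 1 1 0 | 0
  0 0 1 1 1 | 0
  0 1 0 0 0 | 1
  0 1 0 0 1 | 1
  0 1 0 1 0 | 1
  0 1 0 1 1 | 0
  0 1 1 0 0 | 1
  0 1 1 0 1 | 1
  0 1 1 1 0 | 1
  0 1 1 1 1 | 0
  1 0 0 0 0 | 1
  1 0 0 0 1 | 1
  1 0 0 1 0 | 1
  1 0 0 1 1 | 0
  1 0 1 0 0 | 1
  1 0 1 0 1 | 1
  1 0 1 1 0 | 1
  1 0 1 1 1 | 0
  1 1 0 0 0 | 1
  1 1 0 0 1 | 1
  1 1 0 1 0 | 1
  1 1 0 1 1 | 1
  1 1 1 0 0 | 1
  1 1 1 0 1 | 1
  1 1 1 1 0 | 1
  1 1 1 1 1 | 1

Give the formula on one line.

  ~e = 10101010101010101010101010101010
  (b & ~e) = 00000000101010100000000010101010
  ~a = 11111111111111110000000000000000
  (~a | ~e) = 11111111111111111010101010101010
  ((~a | ~e) | b) = 11111111111111111010101011111111
  (((~a | ~e) | b) & a) = 00000000000000001010101011111111
  ~d = 11001100110011001100110011001100
  ((((~a | ~e) | b) & a) | ~d) = 11001100110011001110111011111111
  ((b & ~e) | ((((~a | ~e) | b) & a) | ~d)) = 11001100111011101110111011111111

((b & ~e) | ((((~a | ~e) | b) & a) | ~d))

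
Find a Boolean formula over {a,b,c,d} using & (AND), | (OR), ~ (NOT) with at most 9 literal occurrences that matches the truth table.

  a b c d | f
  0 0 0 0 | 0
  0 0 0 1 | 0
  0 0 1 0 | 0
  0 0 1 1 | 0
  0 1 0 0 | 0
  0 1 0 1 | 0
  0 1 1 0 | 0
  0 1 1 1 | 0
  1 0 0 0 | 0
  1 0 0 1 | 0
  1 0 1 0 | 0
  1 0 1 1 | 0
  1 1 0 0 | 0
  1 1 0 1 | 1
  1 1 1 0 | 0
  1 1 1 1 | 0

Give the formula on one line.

((b | ~a) & ((~c | ~d) & (d & a)))

  ~a = 1111111100000000
  (b | ~a) = 1111111100001111
  ~c = 1100110011001100
  ~d = 1010101010101010
  (~c | ~d) = 1110111011101110
  (d & a) = 0000000001010101
  ((~c | ~d) & (d & a)) = 0000000001000100
  ((b | ~a) & ((~c | ~d) & (d & a))) = 0000000000000100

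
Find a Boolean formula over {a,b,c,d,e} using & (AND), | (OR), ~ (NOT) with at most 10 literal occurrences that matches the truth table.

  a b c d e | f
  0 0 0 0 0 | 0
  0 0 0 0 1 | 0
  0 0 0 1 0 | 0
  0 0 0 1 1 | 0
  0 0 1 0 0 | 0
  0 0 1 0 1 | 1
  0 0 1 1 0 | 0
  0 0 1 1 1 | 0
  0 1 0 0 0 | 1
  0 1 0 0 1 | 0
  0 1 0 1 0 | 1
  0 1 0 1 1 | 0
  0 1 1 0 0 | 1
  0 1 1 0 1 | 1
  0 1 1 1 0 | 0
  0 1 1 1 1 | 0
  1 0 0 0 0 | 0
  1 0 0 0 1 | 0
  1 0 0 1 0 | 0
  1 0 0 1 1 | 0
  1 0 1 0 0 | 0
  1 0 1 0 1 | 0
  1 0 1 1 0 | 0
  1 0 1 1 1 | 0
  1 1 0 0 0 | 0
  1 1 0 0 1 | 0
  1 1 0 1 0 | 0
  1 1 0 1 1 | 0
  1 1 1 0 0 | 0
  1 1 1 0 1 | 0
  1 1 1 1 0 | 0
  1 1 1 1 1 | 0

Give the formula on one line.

((~a & ((~c | ~d) & (e | b))) & (~e | (c & ~d)))

  ~a = 11111111111111110000000000000000
  ~c = 11110000111100001111000011110000
  ~d = 11001100110011001100110011001100
  (~c | ~d) = 11111100111111001111110011111100
  (e | b) = 01010101111111110101010111111111
  ((~c | ~d) & (e | b)) = 01010100111111000101010011111100
  (~a & ((~c | ~d) & (e | b))) = 01010100111111000000000000000000
  ~e = 10101010101010101010101010101010
  (c & ~d) = 00001100000011000000110000001100
  (~e | (c & ~d)) = 10101110101011101010111010101110
  ((~a & ((~c | ~d) & (e | b))) & (~e | (c & ~d))) = 00000100101011000000000000000000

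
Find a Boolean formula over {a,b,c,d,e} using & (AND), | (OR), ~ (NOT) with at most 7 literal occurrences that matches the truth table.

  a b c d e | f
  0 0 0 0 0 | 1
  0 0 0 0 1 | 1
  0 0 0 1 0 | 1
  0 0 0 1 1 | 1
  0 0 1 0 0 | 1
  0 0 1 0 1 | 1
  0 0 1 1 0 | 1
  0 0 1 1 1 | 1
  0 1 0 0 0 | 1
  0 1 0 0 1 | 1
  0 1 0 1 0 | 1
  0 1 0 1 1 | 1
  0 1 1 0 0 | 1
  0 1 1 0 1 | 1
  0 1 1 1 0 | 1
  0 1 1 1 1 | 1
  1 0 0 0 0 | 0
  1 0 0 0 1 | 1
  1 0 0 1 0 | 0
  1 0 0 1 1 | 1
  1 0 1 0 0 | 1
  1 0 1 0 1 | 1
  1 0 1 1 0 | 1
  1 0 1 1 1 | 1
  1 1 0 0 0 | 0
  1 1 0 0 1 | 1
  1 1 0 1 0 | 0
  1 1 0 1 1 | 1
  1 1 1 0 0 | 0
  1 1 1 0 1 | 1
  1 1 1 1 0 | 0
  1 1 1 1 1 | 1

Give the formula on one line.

((c & ~b) | (~a | e))

  ~b = 11111111000000001111111100000000
  (c & ~b) = 00001111000000000000111100000000
  ~a = 11111111111111110000000000000000
  (~a | e) = 11111111111111110101010101010101
  ((c & ~b) | (~a | e)) = 11111111111111110101111101010101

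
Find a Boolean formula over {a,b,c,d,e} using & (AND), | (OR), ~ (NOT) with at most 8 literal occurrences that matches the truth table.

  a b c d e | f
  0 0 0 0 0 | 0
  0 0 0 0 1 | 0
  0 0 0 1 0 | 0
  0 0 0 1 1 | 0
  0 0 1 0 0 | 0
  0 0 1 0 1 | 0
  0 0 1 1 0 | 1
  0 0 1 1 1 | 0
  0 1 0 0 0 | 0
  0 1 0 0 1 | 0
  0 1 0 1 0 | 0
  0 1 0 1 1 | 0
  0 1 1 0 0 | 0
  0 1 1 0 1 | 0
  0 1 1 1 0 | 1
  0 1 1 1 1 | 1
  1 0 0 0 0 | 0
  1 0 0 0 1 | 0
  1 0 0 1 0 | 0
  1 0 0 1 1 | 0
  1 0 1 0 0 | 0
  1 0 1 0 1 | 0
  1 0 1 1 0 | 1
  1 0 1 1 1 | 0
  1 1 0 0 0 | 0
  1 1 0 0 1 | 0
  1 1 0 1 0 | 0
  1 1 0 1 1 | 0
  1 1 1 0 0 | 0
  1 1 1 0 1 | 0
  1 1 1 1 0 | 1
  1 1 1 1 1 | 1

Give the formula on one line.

  ~e = 10101010101010101010101010101010
  (b | ~e) = 10101010111111111010101011111111
  ((b | ~e) & c) = 00001010000011110000101000001111
  ~c = 11110000111100001111000011110000
  (d | ~c) = 11110011111100111111001111110011
  (((b | ~e) & c) & (d | ~c)) = 00000010000000110000001000000011

(((b | ~e) & c) & (d | ~c))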